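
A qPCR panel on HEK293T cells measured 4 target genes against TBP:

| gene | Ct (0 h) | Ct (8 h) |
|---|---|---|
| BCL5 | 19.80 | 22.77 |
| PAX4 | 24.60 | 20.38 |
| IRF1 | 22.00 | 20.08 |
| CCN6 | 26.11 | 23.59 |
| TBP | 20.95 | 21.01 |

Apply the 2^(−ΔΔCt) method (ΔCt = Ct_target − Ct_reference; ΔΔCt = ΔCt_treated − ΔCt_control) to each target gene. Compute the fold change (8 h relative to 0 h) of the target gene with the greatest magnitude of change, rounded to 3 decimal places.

BCL5: ΔΔCt = (22.77−21.01) − (19.80−20.95) = 1.76 − (-1.15) = 2.91; fold change = 2^-2.91 = 0.133
PAX4: ΔΔCt = (20.38−21.01) − (24.60−20.95) = -0.63 − 3.65 = -4.28; fold change = 2^4.28 = 19.427
IRF1: ΔΔCt = (20.08−21.01) − (22.00−20.95) = -0.93 − 1.05 = -1.98; fold change = 2^1.98 = 3.945
CCN6: ΔΔCt = (23.59−21.01) − (26.11−20.95) = 2.58 − 5.16 = -2.58; fold change = 2^2.58 = 5.979
PAX4 has the largest |ΔΔCt| = 4.28.

19.427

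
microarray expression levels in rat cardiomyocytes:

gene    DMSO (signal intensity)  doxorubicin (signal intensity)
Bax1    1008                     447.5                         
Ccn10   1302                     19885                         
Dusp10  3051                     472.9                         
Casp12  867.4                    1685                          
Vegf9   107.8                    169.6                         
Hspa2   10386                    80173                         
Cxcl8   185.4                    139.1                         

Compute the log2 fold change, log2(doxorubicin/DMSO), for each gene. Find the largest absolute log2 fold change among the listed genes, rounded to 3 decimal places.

3.933

log2(447.5/1008) = -1.172  (Bax1)
log2(19885/1302) = 3.933  (Ccn10)
log2(472.9/3051) = -2.690  (Dusp10)
log2(1685/867.4) = 0.958  (Casp12)
log2(169.6/107.8) = 0.654  (Vegf9)
log2(80173/10386) = 2.948  (Hspa2)
log2(139.1/185.4) = -0.415  (Cxcl8)
The largest magnitude belongs to Ccn10.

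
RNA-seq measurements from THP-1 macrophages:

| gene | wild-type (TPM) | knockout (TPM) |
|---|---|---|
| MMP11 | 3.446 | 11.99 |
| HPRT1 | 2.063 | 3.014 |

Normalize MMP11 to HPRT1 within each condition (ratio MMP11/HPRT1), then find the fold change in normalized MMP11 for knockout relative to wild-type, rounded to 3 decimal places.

MMP11/HPRT1 (wild-type) = 3.446 / 2.063 = 1.6704
MMP11/HPRT1 (knockout) = 11.99 / 3.014 = 3.9781
Fold change = 3.9781 / 1.6704 = 2.3816

2.382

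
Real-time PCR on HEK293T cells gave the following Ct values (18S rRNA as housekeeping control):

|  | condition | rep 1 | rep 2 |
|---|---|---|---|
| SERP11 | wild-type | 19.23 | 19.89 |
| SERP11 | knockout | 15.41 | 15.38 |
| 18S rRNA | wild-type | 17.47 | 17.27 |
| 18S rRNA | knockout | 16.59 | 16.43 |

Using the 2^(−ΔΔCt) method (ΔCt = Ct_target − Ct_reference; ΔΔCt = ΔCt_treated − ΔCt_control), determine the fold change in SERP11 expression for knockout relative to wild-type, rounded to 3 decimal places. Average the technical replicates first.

9.883

Mean Ct: SERP11 wild-type 19.560; SERP11 knockout 15.395; 18S rRNA wild-type 17.370; 18S rRNA knockout 16.510
ΔCt(wild-type) = 19.560 − 17.370 = 2.190
ΔCt(knockout) = 15.395 − 16.510 = -1.115
ΔΔCt = -1.115 − 2.190 = -3.305
Fold change = 2^(−(-3.305)) = 2^3.305 = 9.8833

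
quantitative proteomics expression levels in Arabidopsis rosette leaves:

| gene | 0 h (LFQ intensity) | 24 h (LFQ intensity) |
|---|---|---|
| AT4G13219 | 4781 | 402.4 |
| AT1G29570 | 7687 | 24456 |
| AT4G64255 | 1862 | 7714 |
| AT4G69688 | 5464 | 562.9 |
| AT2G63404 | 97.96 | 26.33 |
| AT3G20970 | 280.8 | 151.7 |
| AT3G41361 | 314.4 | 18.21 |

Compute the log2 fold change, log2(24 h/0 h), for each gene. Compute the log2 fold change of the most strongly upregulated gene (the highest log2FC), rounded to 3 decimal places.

log2(402.4/4781) = -3.571  (AT4G13219)
log2(24456/7687) = 1.670  (AT1G29570)
log2(7714/1862) = 2.051  (AT4G64255)
log2(562.9/5464) = -3.279  (AT4G69688)
log2(26.33/97.96) = -1.895  (AT2G63404)
log2(151.7/280.8) = -0.888  (AT3G20970)
log2(18.21/314.4) = -4.110  (AT3G41361)
AT4G64255 is most strongly upregulated.

2.051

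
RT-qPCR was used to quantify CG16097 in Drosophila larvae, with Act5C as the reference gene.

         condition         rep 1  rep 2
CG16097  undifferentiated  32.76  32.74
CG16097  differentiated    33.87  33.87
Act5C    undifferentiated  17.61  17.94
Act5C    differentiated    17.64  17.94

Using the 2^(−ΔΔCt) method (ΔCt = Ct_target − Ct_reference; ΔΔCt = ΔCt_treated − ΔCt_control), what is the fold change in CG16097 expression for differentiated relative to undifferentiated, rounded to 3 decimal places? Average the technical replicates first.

Mean Ct: CG16097 undifferentiated 32.750; CG16097 differentiated 33.870; Act5C undifferentiated 17.775; Act5C differentiated 17.790
ΔCt(undifferentiated) = 32.750 − 17.775 = 14.975
ΔCt(differentiated) = 33.870 − 17.790 = 16.080
ΔΔCt = 16.080 − 14.975 = 1.105
Fold change = 2^(−1.105) = 0.4649

0.465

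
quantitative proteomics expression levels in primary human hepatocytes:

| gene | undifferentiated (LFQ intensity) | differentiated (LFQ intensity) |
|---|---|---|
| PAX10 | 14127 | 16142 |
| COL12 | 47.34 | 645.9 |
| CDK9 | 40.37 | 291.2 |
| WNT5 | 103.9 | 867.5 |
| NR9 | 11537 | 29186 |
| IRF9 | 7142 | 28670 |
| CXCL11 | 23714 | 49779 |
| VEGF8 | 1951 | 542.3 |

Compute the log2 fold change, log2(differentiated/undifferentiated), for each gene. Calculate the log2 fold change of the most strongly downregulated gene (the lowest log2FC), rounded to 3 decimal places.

log2(16142/14127) = 0.192  (PAX10)
log2(645.9/47.34) = 3.770  (COL12)
log2(291.2/40.37) = 2.851  (CDK9)
log2(867.5/103.9) = 3.062  (WNT5)
log2(29186/11537) = 1.339  (NR9)
log2(28670/7142) = 2.005  (IRF9)
log2(49779/23714) = 1.070  (CXCL11)
log2(542.3/1951) = -1.847  (VEGF8)
VEGF8 is most strongly downregulated.

-1.847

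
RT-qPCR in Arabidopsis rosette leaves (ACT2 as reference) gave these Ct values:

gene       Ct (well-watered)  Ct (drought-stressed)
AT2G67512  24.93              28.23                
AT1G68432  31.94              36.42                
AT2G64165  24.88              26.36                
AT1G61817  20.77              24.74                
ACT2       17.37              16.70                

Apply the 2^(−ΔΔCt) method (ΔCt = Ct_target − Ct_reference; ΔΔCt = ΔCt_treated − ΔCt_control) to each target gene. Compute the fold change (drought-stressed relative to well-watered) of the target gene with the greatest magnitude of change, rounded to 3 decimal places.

AT2G67512: ΔΔCt = (28.23−16.70) − (24.93−17.37) = 11.53 − 7.56 = 3.97; fold change = 2^-3.97 = 0.064
AT1G68432: ΔΔCt = (36.42−16.70) − (31.94−17.37) = 19.72 − 14.57 = 5.15; fold change = 2^-5.15 = 0.028
AT2G64165: ΔΔCt = (26.36−16.70) − (24.88−17.37) = 9.66 − 7.51 = 2.15; fold change = 2^-2.15 = 0.225
AT1G61817: ΔΔCt = (24.74−16.70) − (20.77−17.37) = 8.04 − 3.40 = 4.64; fold change = 2^-4.64 = 0.040
AT1G68432 has the largest |ΔΔCt| = 5.15.

0.028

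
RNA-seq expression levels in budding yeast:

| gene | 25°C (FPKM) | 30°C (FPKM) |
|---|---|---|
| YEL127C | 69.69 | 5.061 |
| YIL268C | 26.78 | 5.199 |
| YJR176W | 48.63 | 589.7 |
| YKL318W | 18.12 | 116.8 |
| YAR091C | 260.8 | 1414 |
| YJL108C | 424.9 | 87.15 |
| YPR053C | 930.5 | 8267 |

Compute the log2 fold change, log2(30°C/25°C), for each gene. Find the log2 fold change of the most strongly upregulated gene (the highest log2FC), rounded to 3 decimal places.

3.600

log2(5.061/69.69) = -3.783  (YEL127C)
log2(5.199/26.78) = -2.365  (YIL268C)
log2(589.7/48.63) = 3.600  (YJR176W)
log2(116.8/18.12) = 2.688  (YKL318W)
log2(1414/260.8) = 2.439  (YAR091C)
log2(87.15/424.9) = -2.286  (YJL108C)
log2(8267/930.5) = 3.151  (YPR053C)
YJR176W is most strongly upregulated.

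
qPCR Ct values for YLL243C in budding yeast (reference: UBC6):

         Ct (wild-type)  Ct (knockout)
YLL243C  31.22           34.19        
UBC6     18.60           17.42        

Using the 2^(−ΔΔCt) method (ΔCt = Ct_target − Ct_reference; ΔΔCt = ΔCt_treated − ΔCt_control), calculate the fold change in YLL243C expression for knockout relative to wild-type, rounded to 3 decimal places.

0.056

ΔCt(wild-type) = 31.220 − 18.600 = 12.620
ΔCt(knockout) = 34.190 − 17.420 = 16.770
ΔΔCt = 16.770 − 12.620 = 4.150
Fold change = 2^(−4.150) = 0.0563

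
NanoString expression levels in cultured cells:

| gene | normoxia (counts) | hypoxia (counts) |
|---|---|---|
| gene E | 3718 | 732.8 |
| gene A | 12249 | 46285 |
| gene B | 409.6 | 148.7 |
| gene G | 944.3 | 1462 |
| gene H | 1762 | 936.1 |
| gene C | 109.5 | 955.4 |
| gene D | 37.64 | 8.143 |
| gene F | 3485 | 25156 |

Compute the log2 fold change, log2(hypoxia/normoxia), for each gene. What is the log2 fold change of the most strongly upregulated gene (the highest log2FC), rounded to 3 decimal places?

3.125

log2(732.8/3718) = -2.343  (gene E)
log2(46285/12249) = 1.918  (gene A)
log2(148.7/409.6) = -1.462  (gene B)
log2(1462/944.3) = 0.631  (gene G)
log2(936.1/1762) = -0.912  (gene H)
log2(955.4/109.5) = 3.125  (gene C)
log2(8.143/37.64) = -2.209  (gene D)
log2(25156/3485) = 2.852  (gene F)
gene C is most strongly upregulated.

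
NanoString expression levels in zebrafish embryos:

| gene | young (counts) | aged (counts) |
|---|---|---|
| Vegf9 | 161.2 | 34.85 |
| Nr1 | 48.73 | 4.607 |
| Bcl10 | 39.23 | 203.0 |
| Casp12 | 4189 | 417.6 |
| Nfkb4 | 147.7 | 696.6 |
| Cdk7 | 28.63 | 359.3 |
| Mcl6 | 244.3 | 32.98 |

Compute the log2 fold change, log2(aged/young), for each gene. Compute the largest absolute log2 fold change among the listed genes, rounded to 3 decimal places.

3.650

log2(34.85/161.2) = -2.210  (Vegf9)
log2(4.607/48.73) = -3.403  (Nr1)
log2(203.0/39.23) = 2.371  (Bcl10)
log2(417.6/4189) = -3.326  (Casp12)
log2(696.6/147.7) = 2.238  (Nfkb4)
log2(359.3/28.63) = 3.650  (Cdk7)
log2(32.98/244.3) = -2.889  (Mcl6)
The largest magnitude belongs to Cdk7.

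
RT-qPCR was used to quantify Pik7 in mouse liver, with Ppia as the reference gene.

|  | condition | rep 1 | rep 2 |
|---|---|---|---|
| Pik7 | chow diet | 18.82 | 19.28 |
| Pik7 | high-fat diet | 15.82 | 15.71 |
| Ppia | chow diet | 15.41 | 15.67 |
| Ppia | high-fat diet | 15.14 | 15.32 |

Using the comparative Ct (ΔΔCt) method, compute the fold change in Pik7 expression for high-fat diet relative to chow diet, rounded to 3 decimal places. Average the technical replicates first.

Mean Ct: Pik7 chow diet 19.050; Pik7 high-fat diet 15.765; Ppia chow diet 15.540; Ppia high-fat diet 15.230
ΔCt(chow diet) = 19.050 − 15.540 = 3.510
ΔCt(high-fat diet) = 15.765 − 15.230 = 0.535
ΔΔCt = 0.535 − 3.510 = -2.975
Fold change = 2^(−(-2.975)) = 2^2.975 = 7.8626

7.863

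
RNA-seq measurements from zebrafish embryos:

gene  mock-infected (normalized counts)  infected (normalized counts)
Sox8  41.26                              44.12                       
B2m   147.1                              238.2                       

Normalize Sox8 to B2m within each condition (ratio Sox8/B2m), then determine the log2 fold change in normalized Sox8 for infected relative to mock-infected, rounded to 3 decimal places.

Sox8/B2m (mock-infected) = 41.26 / 147.1 = 0.28049
Sox8/B2m (infected) = 44.12 / 238.2 = 0.18522
Fold change = 0.18522 / 0.28049 = 0.6604
log2(0.6604) = -0.5987

-0.599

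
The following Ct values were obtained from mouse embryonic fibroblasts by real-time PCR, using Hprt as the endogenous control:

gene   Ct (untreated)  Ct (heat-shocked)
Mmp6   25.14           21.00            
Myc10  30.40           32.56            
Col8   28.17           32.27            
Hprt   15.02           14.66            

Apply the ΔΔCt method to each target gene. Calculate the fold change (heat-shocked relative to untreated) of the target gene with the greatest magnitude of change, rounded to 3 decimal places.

0.045

Mmp6: ΔΔCt = (21.00−14.66) − (25.14−15.02) = 6.34 − 10.12 = -3.78; fold change = 2^3.78 = 13.737
Myc10: ΔΔCt = (32.56−14.66) − (30.40−15.02) = 17.90 − 15.38 = 2.52; fold change = 2^-2.52 = 0.174
Col8: ΔΔCt = (32.27−14.66) − (28.17−15.02) = 17.61 − 13.15 = 4.46; fold change = 2^-4.46 = 0.045
Col8 has the largest |ΔΔCt| = 4.46.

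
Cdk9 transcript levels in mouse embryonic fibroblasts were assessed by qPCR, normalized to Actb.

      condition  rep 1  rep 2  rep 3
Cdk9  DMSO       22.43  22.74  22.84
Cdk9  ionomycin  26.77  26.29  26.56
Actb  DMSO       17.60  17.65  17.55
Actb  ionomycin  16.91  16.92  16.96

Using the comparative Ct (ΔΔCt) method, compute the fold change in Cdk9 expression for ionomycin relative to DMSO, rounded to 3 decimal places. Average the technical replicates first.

Mean Ct: Cdk9 DMSO 22.670; Cdk9 ionomycin 26.540; Actb DMSO 17.600; Actb ionomycin 16.930
ΔCt(DMSO) = 22.670 − 17.600 = 5.070
ΔCt(ionomycin) = 26.540 − 16.930 = 9.610
ΔΔCt = 9.610 − 5.070 = 4.540
Fold change = 2^(−4.540) = 0.0430

0.043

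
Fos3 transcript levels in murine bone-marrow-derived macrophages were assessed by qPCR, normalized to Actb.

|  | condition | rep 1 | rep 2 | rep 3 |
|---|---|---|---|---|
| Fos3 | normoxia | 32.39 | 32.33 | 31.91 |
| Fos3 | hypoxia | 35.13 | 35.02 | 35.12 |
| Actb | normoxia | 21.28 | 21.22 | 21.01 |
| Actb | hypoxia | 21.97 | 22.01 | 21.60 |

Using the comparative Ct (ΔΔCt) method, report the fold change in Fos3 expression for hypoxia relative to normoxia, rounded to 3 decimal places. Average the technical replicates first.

Mean Ct: Fos3 normoxia 32.210; Fos3 hypoxia 35.090; Actb normoxia 21.170; Actb hypoxia 21.860
ΔCt(normoxia) = 32.210 − 21.170 = 11.040
ΔCt(hypoxia) = 35.090 − 21.860 = 13.230
ΔΔCt = 13.230 − 11.040 = 2.190
Fold change = 2^(−2.190) = 0.2192

0.219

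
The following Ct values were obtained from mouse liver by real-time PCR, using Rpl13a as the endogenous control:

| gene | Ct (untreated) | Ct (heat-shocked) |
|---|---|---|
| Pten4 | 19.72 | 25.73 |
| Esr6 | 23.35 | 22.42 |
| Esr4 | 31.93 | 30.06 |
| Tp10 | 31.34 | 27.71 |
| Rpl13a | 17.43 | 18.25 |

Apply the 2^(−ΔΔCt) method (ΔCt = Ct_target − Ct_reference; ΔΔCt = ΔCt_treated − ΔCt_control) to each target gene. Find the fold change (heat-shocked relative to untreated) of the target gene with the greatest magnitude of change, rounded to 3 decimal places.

Pten4: ΔΔCt = (25.73−18.25) − (19.72−17.43) = 7.48 − 2.29 = 5.19; fold change = 2^-5.19 = 0.027
Esr6: ΔΔCt = (22.42−18.25) − (23.35−17.43) = 4.17 − 5.92 = -1.75; fold change = 2^1.75 = 3.364
Esr4: ΔΔCt = (30.06−18.25) − (31.93−17.43) = 11.81 − 14.50 = -2.69; fold change = 2^2.69 = 6.453
Tp10: ΔΔCt = (27.71−18.25) − (31.34−17.43) = 9.46 − 13.91 = -4.45; fold change = 2^4.45 = 21.857
Pten4 has the largest |ΔΔCt| = 5.19.

0.027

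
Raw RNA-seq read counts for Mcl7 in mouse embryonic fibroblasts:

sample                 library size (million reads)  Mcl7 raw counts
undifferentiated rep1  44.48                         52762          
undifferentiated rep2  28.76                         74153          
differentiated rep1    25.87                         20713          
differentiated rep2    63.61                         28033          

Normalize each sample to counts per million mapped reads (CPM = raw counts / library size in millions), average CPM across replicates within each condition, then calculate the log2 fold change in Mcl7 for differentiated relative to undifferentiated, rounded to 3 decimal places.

-1.601

CPM(undifferentiated rep1) = 52762 / 44.48 = 1186.1960
CPM(undifferentiated rep2) = 74153 / 28.76 = 2578.3380
CPM(differentiated rep1) = 20713 / 25.87 = 800.6571
CPM(differentiated rep2) = 28033 / 63.61 = 440.7011
mean CPM(undifferentiated) = 1882.2670; mean CPM(differentiated) = 620.6791
Fold change = 620.6791 / 1882.2670 = 0.32975
log2(0.32975) = -1.6006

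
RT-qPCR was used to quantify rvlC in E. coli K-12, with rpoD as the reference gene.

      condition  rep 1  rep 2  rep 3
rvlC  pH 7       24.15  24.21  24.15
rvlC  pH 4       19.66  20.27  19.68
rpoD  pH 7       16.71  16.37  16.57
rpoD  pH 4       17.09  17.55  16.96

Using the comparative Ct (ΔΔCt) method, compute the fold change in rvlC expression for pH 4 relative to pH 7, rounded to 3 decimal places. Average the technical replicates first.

Mean Ct: rvlC pH 7 24.170; rvlC pH 4 19.870; rpoD pH 7 16.550; rpoD pH 4 17.200
ΔCt(pH 7) = 24.170 − 16.550 = 7.620
ΔCt(pH 4) = 19.870 − 17.200 = 2.670
ΔΔCt = 2.670 − 7.620 = -4.950
Fold change = 2^(−(-4.950)) = 2^4.950 = 30.9100

30.910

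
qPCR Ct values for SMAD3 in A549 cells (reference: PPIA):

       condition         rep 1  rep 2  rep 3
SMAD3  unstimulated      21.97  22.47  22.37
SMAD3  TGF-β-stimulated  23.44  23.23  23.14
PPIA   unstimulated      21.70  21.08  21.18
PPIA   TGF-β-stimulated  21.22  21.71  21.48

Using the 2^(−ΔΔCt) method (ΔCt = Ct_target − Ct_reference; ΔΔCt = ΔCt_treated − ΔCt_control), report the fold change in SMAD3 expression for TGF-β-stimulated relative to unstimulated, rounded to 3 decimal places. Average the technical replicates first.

Mean Ct: SMAD3 unstimulated 22.270; SMAD3 TGF-β-stimulated 23.270; PPIA unstimulated 21.320; PPIA TGF-β-stimulated 21.470
ΔCt(unstimulated) = 22.270 − 21.320 = 0.950
ΔCt(TGF-β-stimulated) = 23.270 − 21.470 = 1.800
ΔΔCt = 1.800 − 0.950 = 0.850
Fold change = 2^(−0.850) = 0.5548

0.555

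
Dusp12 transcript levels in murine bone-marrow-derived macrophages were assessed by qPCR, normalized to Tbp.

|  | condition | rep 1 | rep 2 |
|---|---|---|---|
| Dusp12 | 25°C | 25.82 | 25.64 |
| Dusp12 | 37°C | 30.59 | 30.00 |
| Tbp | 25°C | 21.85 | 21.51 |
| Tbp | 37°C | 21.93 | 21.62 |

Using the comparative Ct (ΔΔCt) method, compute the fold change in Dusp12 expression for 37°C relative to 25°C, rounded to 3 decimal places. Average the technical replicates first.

Mean Ct: Dusp12 25°C 25.730; Dusp12 37°C 30.295; Tbp 25°C 21.680; Tbp 37°C 21.775
ΔCt(25°C) = 25.730 − 21.680 = 4.050
ΔCt(37°C) = 30.295 − 21.775 = 8.520
ΔΔCt = 8.520 − 4.050 = 4.470
Fold change = 2^(−4.470) = 0.0451

0.045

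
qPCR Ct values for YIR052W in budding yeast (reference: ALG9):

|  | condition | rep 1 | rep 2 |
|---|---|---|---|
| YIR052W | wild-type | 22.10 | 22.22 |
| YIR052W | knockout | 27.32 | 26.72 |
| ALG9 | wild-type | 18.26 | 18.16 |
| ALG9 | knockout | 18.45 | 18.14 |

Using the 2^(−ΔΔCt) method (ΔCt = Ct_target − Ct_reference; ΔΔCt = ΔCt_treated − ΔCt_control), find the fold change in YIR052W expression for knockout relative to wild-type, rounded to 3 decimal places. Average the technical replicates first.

Mean Ct: YIR052W wild-type 22.160; YIR052W knockout 27.020; ALG9 wild-type 18.210; ALG9 knockout 18.295
ΔCt(wild-type) = 22.160 − 18.210 = 3.950
ΔCt(knockout) = 27.020 − 18.295 = 8.725
ΔΔCt = 8.725 − 3.950 = 4.775
Fold change = 2^(−4.775) = 0.0365

0.037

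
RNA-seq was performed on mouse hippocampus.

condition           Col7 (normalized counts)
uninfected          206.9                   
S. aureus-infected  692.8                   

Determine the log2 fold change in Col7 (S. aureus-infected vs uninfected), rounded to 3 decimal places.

1.744

Fold change = 692.8 / 206.9 = 3.3485
log2(3.3485) = 1.7435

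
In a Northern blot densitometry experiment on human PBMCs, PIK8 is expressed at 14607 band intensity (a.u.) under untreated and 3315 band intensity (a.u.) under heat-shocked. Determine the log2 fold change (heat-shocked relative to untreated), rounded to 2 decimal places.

Fold change = 3315 / 14607 = 0.2269
log2(0.2269) = -2.140

-2.14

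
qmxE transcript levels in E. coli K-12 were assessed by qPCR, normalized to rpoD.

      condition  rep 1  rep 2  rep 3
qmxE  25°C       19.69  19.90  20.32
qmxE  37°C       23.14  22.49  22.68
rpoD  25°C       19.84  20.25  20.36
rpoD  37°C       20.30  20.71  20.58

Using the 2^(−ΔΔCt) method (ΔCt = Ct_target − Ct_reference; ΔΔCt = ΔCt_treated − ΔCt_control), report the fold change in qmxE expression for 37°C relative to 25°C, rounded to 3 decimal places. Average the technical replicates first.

0.187

Mean Ct: qmxE 25°C 19.970; qmxE 37°C 22.770; rpoD 25°C 20.150; rpoD 37°C 20.530
ΔCt(25°C) = 19.970 − 20.150 = -0.180
ΔCt(37°C) = 22.770 − 20.530 = 2.240
ΔΔCt = 2.240 − (-0.180) = 2.420
Fold change = 2^(−2.420) = 0.1869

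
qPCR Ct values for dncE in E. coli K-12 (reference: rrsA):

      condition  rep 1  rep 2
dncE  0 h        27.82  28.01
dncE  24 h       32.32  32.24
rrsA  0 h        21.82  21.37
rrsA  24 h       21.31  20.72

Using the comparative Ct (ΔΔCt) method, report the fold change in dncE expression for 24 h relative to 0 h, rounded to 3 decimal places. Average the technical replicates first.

Mean Ct: dncE 0 h 27.915; dncE 24 h 32.280; rrsA 0 h 21.595; rrsA 24 h 21.015
ΔCt(0 h) = 27.915 − 21.595 = 6.320
ΔCt(24 h) = 32.280 − 21.015 = 11.265
ΔΔCt = 11.265 − 6.320 = 4.945
Fold change = 2^(−4.945) = 0.0325

0.032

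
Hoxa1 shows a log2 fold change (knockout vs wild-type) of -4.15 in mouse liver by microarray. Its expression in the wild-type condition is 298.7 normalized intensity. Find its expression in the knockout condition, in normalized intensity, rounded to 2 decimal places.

16.83

Fold change = 2^(-4.15) = 0.0563
knockout expression = 298.7 × 0.0563 = 16.83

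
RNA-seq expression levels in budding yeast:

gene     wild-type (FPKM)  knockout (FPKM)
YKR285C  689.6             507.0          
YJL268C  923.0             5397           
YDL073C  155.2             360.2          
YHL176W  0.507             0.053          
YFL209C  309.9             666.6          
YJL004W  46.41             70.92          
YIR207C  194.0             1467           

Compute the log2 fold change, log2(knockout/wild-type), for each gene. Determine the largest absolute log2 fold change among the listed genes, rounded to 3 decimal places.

3.258

log2(507.0/689.6) = -0.444  (YKR285C)
log2(5397/923.0) = 2.548  (YJL268C)
log2(360.2/155.2) = 1.215  (YDL073C)
log2(0.053/0.507) = -3.258  (YHL176W)
log2(666.6/309.9) = 1.105  (YFL209C)
log2(70.92/46.41) = 0.612  (YJL004W)
log2(1467/194.0) = 2.919  (YIR207C)
The largest magnitude belongs to YHL176W.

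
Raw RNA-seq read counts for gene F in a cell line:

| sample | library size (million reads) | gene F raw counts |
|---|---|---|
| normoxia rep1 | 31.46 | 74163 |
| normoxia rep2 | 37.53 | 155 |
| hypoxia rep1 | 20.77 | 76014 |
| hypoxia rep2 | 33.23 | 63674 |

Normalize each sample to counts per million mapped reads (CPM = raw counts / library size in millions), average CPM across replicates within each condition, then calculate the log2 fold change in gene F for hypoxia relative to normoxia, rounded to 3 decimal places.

CPM(normoxia rep1) = 74163 / 31.46 = 2357.3744
CPM(normoxia rep2) = 155 / 37.53 = 4.1300
CPM(hypoxia rep1) = 76014 / 20.77 = 3659.7978
CPM(hypoxia rep2) = 63674 / 33.23 = 1916.1601
mean CPM(normoxia) = 1180.7522; mean CPM(hypoxia) = 2787.9789
Fold change = 2787.9789 / 1180.7522 = 2.36119
log2(2.36119) = 1.2395

1.240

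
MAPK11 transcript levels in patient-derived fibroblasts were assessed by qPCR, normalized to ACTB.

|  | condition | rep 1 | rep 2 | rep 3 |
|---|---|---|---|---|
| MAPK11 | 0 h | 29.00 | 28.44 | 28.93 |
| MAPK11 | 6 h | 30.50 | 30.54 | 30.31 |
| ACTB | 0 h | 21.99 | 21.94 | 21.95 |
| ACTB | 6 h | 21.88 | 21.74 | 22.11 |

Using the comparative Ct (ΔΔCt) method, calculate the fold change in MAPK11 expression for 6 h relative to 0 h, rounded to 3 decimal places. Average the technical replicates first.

Mean Ct: MAPK11 0 h 28.790; MAPK11 6 h 30.450; ACTB 0 h 21.960; ACTB 6 h 21.910
ΔCt(0 h) = 28.790 − 21.960 = 6.830
ΔCt(6 h) = 30.450 − 21.910 = 8.540
ΔΔCt = 8.540 − 6.830 = 1.710
Fold change = 2^(−1.710) = 0.3057

0.306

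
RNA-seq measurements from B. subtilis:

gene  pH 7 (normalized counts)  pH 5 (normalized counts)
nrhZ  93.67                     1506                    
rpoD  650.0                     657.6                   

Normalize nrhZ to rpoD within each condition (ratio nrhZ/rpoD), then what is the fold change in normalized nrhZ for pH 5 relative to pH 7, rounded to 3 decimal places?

nrhZ/rpoD (pH 7) = 93.67 / 650.0 = 0.14411
nrhZ/rpoD (pH 5) = 1506 / 657.6 = 2.2901
Fold change = 2.2901 / 0.14411 = 15.8919

15.892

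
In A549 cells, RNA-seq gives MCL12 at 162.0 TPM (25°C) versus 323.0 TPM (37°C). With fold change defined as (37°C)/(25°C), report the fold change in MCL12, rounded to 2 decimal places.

1.99

Fold change = 323.0 / 162.0 = 1.994
MCL12 is upregulated.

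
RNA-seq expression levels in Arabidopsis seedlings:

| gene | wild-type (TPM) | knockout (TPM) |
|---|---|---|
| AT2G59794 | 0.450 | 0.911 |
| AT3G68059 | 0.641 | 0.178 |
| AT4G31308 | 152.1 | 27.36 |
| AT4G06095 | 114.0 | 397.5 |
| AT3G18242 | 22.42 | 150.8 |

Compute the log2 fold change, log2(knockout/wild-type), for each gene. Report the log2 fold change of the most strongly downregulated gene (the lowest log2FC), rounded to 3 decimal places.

-2.475

log2(0.911/0.450) = 1.018  (AT2G59794)
log2(0.178/0.641) = -1.848  (AT3G68059)
log2(27.36/152.1) = -2.475  (AT4G31308)
log2(397.5/114.0) = 1.802  (AT4G06095)
log2(150.8/22.42) = 2.750  (AT3G18242)
AT4G31308 is most strongly downregulated.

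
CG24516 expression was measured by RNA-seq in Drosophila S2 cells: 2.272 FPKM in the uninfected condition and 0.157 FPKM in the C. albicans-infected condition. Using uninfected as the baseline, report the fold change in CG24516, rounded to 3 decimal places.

Fold change = 0.157 / 2.272 = 0.0691
CG24516 is downregulated.

0.069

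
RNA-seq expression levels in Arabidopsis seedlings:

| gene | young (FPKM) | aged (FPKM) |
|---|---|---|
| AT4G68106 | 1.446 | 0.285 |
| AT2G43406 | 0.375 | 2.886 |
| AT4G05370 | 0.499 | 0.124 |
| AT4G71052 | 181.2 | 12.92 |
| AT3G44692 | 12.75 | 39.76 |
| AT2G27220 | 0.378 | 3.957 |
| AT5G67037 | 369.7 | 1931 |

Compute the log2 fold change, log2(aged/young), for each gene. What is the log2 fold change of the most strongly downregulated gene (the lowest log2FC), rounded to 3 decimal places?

-3.810

log2(0.285/1.446) = -2.343  (AT4G68106)
log2(2.886/0.375) = 2.944  (AT2G43406)
log2(0.124/0.499) = -2.009  (AT4G05370)
log2(12.92/181.2) = -3.810  (AT4G71052)
log2(39.76/12.75) = 1.641  (AT3G44692)
log2(3.957/0.378) = 3.388  (AT2G27220)
log2(1931/369.7) = 2.385  (AT5G67037)
AT4G71052 is most strongly downregulated.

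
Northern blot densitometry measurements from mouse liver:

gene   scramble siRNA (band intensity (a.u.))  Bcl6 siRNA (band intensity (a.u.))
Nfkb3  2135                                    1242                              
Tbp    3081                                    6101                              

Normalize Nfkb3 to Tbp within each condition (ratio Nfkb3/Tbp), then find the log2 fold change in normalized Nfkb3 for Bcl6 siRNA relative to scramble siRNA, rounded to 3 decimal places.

-1.767

Nfkb3/Tbp (scramble siRNA) = 2135 / 3081 = 0.69296
Nfkb3/Tbp (Bcl6 siRNA) = 1242 / 6101 = 0.20357
Fold change = 0.20357 / 0.69296 = 0.2938
log2(0.2938) = -1.7672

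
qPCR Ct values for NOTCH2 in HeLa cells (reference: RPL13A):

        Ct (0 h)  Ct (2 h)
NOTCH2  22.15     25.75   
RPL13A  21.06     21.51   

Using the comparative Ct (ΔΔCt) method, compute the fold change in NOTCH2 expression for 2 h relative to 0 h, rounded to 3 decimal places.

ΔCt(0 h) = 22.150 − 21.060 = 1.090
ΔCt(2 h) = 25.750 − 21.510 = 4.240
ΔΔCt = 4.240 − 1.090 = 3.150
Fold change = 2^(−3.150) = 0.1127

0.113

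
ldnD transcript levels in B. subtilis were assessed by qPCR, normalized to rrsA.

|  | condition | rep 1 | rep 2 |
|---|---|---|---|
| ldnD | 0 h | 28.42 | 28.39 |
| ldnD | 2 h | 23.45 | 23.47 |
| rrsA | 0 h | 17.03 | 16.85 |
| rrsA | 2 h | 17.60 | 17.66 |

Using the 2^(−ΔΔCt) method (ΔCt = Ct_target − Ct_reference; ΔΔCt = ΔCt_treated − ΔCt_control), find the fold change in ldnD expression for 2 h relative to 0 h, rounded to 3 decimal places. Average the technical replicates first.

Mean Ct: ldnD 0 h 28.405; ldnD 2 h 23.460; rrsA 0 h 16.940; rrsA 2 h 17.630
ΔCt(0 h) = 28.405 − 16.940 = 11.465
ΔCt(2 h) = 23.460 − 17.630 = 5.830
ΔΔCt = 5.830 − 11.465 = -5.635
Fold change = 2^(−(-5.635)) = 2^5.635 = 49.6940

49.694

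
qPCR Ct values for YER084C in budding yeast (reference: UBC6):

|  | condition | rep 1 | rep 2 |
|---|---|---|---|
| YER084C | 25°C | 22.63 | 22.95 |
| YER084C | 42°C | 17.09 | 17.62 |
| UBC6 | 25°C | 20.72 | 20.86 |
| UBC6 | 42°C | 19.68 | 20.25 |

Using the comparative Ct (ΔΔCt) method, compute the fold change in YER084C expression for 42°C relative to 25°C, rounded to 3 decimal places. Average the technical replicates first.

24.420

Mean Ct: YER084C 25°C 22.790; YER084C 42°C 17.355; UBC6 25°C 20.790; UBC6 42°C 19.965
ΔCt(25°C) = 22.790 − 20.790 = 2.000
ΔCt(42°C) = 17.355 − 19.965 = -2.610
ΔΔCt = -2.610 − 2.000 = -4.610
Fold change = 2^(−(-4.610)) = 2^4.610 = 24.4201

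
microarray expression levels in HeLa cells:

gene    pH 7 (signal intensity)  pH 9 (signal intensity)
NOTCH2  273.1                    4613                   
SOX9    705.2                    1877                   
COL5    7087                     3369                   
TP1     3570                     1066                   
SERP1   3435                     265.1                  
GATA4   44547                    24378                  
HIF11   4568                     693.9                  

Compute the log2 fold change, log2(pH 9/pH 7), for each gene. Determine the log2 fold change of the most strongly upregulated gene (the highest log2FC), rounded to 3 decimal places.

log2(4613/273.1) = 4.078  (NOTCH2)
log2(1877/705.2) = 1.412  (SOX9)
log2(3369/7087) = -1.073  (COL5)
log2(1066/3570) = -1.744  (TP1)
log2(265.1/3435) = -3.696  (SERP1)
log2(24378/44547) = -0.870  (GATA4)
log2(693.9/4568) = -2.719  (HIF11)
NOTCH2 is most strongly upregulated.

4.078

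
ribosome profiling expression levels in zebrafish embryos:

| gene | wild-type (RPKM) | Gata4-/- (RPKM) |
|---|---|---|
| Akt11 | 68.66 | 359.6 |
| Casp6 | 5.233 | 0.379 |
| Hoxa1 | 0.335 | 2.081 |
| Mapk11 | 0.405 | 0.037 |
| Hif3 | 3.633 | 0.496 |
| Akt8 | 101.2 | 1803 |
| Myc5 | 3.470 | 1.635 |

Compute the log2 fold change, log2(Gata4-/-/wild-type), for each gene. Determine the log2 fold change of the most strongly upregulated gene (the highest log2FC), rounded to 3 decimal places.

4.155

log2(359.6/68.66) = 2.389  (Akt11)
log2(0.379/5.233) = -3.787  (Casp6)
log2(2.081/0.335) = 2.635  (Hoxa1)
log2(0.037/0.405) = -3.452  (Mapk11)
log2(0.496/3.633) = -2.873  (Hif3)
log2(1803/101.2) = 4.155  (Akt8)
log2(1.635/3.470) = -1.086  (Myc5)
Akt8 is most strongly upregulated.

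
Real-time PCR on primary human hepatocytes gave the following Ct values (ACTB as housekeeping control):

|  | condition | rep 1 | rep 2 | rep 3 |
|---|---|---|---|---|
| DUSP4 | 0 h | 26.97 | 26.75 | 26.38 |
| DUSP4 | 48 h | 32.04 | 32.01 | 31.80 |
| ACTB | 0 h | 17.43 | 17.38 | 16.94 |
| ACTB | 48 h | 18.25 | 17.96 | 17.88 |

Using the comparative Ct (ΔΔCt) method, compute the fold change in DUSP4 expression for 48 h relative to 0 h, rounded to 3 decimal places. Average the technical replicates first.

Mean Ct: DUSP4 0 h 26.700; DUSP4 48 h 31.950; ACTB 0 h 17.250; ACTB 48 h 18.030
ΔCt(0 h) = 26.700 − 17.250 = 9.450
ΔCt(48 h) = 31.950 − 18.030 = 13.920
ΔΔCt = 13.920 − 9.450 = 4.470
Fold change = 2^(−4.470) = 0.0451

0.045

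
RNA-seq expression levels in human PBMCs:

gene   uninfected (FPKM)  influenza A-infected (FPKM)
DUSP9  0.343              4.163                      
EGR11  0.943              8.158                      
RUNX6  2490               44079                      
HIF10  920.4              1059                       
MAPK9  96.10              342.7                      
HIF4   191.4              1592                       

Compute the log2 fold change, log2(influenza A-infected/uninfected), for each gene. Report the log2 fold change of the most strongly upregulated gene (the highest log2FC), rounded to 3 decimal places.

log2(4.163/0.343) = 3.601  (DUSP9)
log2(8.158/0.943) = 3.113  (EGR11)
log2(44079/2490) = 4.146  (RUNX6)
log2(1059/920.4) = 0.202  (HIF10)
log2(342.7/96.10) = 1.834  (MAPK9)
log2(1592/191.4) = 3.056  (HIF4)
RUNX6 is most strongly upregulated.

4.146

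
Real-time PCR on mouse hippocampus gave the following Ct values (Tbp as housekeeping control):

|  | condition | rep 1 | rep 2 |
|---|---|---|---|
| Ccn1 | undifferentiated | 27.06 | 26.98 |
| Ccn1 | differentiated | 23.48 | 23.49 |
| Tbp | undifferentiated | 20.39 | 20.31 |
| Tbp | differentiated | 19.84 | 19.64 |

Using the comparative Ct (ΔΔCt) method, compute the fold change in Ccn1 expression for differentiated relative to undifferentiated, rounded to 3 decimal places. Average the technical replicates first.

Mean Ct: Ccn1 undifferentiated 27.020; Ccn1 differentiated 23.485; Tbp undifferentiated 20.350; Tbp differentiated 19.740
ΔCt(undifferentiated) = 27.020 − 20.350 = 6.670
ΔCt(differentiated) = 23.485 − 19.740 = 3.745
ΔΔCt = 3.745 − 6.670 = -2.925
Fold change = 2^(−(-2.925)) = 2^2.925 = 7.5947

7.595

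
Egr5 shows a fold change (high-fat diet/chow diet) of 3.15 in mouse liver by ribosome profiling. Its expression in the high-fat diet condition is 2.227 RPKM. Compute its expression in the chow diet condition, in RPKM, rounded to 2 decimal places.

chow diet expression = 2.227 / 3.15 = 0.71

0.71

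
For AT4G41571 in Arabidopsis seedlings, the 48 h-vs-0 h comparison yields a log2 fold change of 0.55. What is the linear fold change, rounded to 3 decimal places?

1.464

Fold change = 2^(0.55) = 1.4641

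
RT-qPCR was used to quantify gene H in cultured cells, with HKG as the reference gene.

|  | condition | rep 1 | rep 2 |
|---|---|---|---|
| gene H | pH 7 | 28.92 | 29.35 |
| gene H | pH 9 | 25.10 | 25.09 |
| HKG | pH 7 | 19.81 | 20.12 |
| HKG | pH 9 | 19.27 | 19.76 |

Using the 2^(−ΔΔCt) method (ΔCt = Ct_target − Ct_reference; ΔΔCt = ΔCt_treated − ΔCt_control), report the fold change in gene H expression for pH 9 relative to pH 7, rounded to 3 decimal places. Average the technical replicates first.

Mean Ct: gene H pH 7 29.135; gene H pH 9 25.095; HKG pH 7 19.965; HKG pH 9 19.515
ΔCt(pH 7) = 29.135 − 19.965 = 9.170
ΔCt(pH 9) = 25.095 − 19.515 = 5.580
ΔΔCt = 5.580 − 9.170 = -3.590
Fold change = 2^(−(-3.590)) = 2^3.590 = 12.0420

12.042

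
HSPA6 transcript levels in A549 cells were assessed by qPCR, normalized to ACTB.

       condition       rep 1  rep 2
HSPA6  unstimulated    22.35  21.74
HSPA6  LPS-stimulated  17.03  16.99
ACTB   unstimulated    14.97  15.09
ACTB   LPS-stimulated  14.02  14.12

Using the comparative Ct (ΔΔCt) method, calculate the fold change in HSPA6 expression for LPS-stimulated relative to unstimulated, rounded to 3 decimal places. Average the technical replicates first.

Mean Ct: HSPA6 unstimulated 22.045; HSPA6 LPS-stimulated 17.010; ACTB unstimulated 15.030; ACTB LPS-stimulated 14.070
ΔCt(unstimulated) = 22.045 − 15.030 = 7.015
ΔCt(LPS-stimulated) = 17.010 − 14.070 = 2.940
ΔΔCt = 2.940 − 7.015 = -4.075
Fold change = 2^(−(-4.075)) = 2^4.075 = 16.8538

16.854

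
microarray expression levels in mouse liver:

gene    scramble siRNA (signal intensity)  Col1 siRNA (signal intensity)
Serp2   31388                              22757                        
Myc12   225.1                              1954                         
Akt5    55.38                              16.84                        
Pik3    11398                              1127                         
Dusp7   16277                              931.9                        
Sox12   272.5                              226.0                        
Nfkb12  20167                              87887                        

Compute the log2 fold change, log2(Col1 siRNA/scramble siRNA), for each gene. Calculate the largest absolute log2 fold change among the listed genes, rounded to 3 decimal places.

log2(22757/31388) = -0.464  (Serp2)
log2(1954/225.1) = 3.118  (Myc12)
log2(16.84/55.38) = -1.717  (Akt5)
log2(1127/11398) = -3.338  (Pik3)
log2(931.9/16277) = -4.127  (Dusp7)
log2(226.0/272.5) = -0.270  (Sox12)
log2(87887/20167) = 2.124  (Nfkb12)
The largest magnitude belongs to Dusp7.

4.127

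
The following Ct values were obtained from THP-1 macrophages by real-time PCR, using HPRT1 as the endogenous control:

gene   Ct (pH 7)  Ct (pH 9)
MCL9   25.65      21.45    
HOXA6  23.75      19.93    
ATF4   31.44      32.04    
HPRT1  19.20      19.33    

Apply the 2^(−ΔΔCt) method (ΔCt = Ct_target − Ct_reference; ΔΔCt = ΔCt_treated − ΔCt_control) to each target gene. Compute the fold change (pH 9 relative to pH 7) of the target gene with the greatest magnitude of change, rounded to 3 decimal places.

MCL9: ΔΔCt = (21.45−19.33) − (25.65−19.20) = 2.12 − 6.45 = -4.33; fold change = 2^4.33 = 20.112
HOXA6: ΔΔCt = (19.93−19.33) − (23.75−19.20) = 0.60 − 4.55 = -3.95; fold change = 2^3.95 = 15.455
ATF4: ΔΔCt = (32.04−19.33) − (31.44−19.20) = 12.71 − 12.24 = 0.47; fold change = 2^-0.47 = 0.722
MCL9 has the largest |ΔΔCt| = 4.33.

20.112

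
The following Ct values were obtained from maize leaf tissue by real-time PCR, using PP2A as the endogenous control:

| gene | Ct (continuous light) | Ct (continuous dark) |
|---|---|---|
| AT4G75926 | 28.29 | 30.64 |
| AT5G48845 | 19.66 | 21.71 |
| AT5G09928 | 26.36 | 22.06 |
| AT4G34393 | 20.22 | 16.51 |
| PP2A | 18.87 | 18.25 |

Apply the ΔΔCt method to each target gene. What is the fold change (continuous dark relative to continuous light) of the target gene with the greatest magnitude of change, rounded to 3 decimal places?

12.817

AT4G75926: ΔΔCt = (30.64−18.25) − (28.29−18.87) = 12.39 − 9.42 = 2.97; fold change = 2^-2.97 = 0.128
AT5G48845: ΔΔCt = (21.71−18.25) − (19.66−18.87) = 3.46 − 0.79 = 2.67; fold change = 2^-2.67 = 0.157
AT5G09928: ΔΔCt = (22.06−18.25) − (26.36−18.87) = 3.81 − 7.49 = -3.68; fold change = 2^3.68 = 12.817
AT4G34393: ΔΔCt = (16.51−18.25) − (20.22−18.87) = -1.74 − 1.35 = -3.09; fold change = 2^3.09 = 8.515
AT5G09928 has the largest |ΔΔCt| = 3.68.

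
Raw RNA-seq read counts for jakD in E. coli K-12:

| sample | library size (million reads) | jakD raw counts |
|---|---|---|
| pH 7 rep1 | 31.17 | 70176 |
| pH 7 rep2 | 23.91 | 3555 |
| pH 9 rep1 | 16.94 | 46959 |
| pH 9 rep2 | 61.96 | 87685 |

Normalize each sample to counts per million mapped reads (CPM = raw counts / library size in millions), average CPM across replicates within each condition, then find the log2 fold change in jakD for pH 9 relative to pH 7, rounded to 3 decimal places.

CPM(pH 7 rep1) = 70176 / 31.17 = 2251.3956
CPM(pH 7 rep2) = 3555 / 23.91 = 148.6826
CPM(pH 9 rep1) = 46959 / 16.94 = 2772.0779
CPM(pH 9 rep2) = 87685 / 61.96 = 1415.1872
mean CPM(pH 7) = 1200.0391; mean CPM(pH 9) = 2093.6326
Fold change = 2093.6326 / 1200.0391 = 1.74464
log2(1.74464) = 0.8029

0.803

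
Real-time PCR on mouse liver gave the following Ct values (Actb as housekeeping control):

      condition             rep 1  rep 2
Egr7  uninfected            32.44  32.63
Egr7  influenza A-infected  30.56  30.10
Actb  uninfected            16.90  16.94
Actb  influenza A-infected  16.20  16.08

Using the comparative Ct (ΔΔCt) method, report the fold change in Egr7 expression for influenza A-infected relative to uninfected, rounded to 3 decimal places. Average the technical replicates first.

Mean Ct: Egr7 uninfected 32.535; Egr7 influenza A-infected 30.330; Actb uninfected 16.920; Actb influenza A-infected 16.140
ΔCt(uninfected) = 32.535 − 16.920 = 15.615
ΔCt(influenza A-infected) = 30.330 − 16.140 = 14.190
ΔΔCt = 14.190 − 15.615 = -1.425
Fold change = 2^(−(-1.425)) = 2^1.425 = 2.6851

2.685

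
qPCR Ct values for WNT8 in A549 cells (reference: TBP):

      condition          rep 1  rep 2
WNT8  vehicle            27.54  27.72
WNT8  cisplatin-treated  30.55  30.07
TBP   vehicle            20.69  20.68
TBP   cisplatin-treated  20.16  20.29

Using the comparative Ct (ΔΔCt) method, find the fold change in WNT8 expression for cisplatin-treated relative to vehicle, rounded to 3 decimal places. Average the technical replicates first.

Mean Ct: WNT8 vehicle 27.630; WNT8 cisplatin-treated 30.310; TBP vehicle 20.685; TBP cisplatin-treated 20.225
ΔCt(vehicle) = 27.630 − 20.685 = 6.945
ΔCt(cisplatin-treated) = 30.310 − 20.225 = 10.085
ΔΔCt = 10.085 − 6.945 = 3.140
Fold change = 2^(−3.140) = 0.1134

0.113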